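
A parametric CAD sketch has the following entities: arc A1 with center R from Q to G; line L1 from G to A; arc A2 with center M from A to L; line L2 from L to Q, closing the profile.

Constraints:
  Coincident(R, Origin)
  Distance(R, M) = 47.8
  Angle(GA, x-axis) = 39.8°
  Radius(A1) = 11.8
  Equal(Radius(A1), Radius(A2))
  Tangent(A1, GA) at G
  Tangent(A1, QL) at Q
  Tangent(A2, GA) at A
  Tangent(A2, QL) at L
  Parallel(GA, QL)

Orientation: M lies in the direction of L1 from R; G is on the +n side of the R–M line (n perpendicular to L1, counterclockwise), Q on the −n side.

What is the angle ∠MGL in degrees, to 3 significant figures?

12.4°

The slot axis is L1's direction at 39.8°, so u = (cos 39.8°, sin 39.8°) = (0.768, 0.640) and n = (−sin 39.8°, cos 39.8°) = (-0.640, 0.768). R is at the origin and M lies 47.8 along u from R, so M = 47.8·u = (36.7, 30.6). Tangency of A1 to both parallel lines with radius 11.8 puts G and Q at R ± 11.8·n: G = (-7.55, 9.07), Q = (7.55, -9.07). Equal radii place A and L the same way about M: A = M + 11.8·n = (29.2, 39.7), L = M − 11.8·n = (44.3, 21.5). Then cos ∠MGL = GM·GL / (|GM||GL|), giving 12.4°.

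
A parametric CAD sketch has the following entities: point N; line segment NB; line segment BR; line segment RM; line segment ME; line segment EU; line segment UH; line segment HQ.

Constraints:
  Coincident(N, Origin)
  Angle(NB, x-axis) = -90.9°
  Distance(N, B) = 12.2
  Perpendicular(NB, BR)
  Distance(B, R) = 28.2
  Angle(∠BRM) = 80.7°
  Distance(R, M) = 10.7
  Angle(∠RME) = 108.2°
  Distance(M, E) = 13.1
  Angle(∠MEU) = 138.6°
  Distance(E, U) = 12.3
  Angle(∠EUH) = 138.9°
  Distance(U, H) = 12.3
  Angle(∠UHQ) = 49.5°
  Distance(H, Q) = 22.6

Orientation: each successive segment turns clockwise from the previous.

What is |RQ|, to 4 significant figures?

8.592

N is at the origin; NB runs at -90.9° with length 12.2, so B = (-0.1916, -12.20). NB ⟂ BR, so BR runs at 179.1°; with |BR| = 28.2, R = (-28.39, -11.76). ∠BRM = 80.7° gives RM at 79.80° from the x-axis; with |RM| = 10.7, M = (-26.49, -1.225). ∠RME = 108.2° gives ME at 8.000° from the x-axis; with |ME| = 13.1, E = (-13.52, 0.5985). ∠MEU = 138.6° gives EU at -33.40° from the x-axis; with |EU| = 12.3, U = (-3.252, -6.172). ∠EUH = 138.9° gives UH at -74.50° from the x-axis; with |UH| = 12.3, H = (0.03483, -18.03). ∠UHQ = 49.5° gives HQ at 155.0° from the x-axis; with |HQ| = 22.6, Q = (-20.45, -8.474). Then |RQ| = |Q − R| = 8.592.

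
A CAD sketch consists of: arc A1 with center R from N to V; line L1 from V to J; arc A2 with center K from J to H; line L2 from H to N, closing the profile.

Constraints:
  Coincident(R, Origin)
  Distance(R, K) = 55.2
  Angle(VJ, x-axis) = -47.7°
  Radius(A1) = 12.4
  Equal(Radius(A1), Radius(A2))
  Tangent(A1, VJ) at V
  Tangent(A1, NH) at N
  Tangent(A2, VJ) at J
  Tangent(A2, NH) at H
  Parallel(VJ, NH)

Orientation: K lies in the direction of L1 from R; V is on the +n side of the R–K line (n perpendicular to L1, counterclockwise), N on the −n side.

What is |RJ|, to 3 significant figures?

56.6

The slot axis is L1's direction at -47.7°, so u = (cos -47.7°, sin -47.7°) = (0.673, -0.740) and n = (−sin -47.7°, cos -47.7°) = (0.740, 0.673). R is at the origin and K lies 55.2 along u from R, so K = 55.2·u = (37.2, -40.8). Tangency of A1 to both parallel lines with radius 12.4 puts V and N at R ± 12.4·n: V = (9.17, 8.35), N = (-9.17, -8.35). Equal radii place J and H the same way about K: J = K + 12.4·n = (46.3, -32.5), H = K − 12.4·n = (28.0, -49.2). Then |RJ| = |J − R| = 56.6.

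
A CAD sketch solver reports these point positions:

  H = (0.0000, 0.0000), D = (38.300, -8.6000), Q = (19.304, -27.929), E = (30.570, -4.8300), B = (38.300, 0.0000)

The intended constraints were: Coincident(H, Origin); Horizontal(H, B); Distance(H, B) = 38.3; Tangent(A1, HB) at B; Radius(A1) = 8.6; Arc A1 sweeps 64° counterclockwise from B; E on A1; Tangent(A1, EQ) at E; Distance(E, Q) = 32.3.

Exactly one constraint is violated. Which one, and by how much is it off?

Distance(E, Q) = 32.3 — off by 6.60.

H = (0.00, 0.00) ✓; H.y = 0.00, B.y = 0.00 ✓; |HB| = 38.30 ✓; ∠(DB, BH) = 90.00° ✓; |DB| = 8.600 ✓; bearing(D→E) − bearing(D→B) = 64.00° ✓; |DE| = 8.600 ✓; ∠(DE, EQ) = 90.00° ✓; |EQ| = 25.70 ✗.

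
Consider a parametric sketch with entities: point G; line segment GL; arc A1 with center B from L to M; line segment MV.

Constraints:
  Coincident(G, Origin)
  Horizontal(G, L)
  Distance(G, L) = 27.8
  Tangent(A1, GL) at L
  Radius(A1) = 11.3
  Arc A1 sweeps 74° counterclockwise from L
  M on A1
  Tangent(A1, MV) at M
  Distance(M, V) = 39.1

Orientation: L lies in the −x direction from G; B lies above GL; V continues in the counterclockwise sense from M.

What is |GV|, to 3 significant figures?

46.2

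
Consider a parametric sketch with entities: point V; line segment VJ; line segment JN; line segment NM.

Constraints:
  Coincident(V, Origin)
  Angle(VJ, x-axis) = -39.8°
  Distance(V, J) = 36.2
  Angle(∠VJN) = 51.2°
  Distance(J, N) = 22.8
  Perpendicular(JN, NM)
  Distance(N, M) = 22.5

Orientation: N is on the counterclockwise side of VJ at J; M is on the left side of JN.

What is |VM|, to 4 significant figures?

5.713

V is at the origin; VJ runs at -39.8° with length 36.2, so J = 36.2·(cos -39.8°, sin -39.8°) = (27.81, -23.17). ∠VJN = 51.2°, so JN runs at -39.8° + (180° − 51.2°) = 89.00° from the x-axis; with |JN| = 22.8, N = J + 22.8·(cos 89.00°, sin 89.00°) = (28.21, -0.3754). JN is perpendicular to NM; with |NM| = 22.5 on the left of JN, M = N + 22.5·(-0.9998, 0.01745) = (5.713, 0.01724). Then |VM| = |M − V| = 5.713.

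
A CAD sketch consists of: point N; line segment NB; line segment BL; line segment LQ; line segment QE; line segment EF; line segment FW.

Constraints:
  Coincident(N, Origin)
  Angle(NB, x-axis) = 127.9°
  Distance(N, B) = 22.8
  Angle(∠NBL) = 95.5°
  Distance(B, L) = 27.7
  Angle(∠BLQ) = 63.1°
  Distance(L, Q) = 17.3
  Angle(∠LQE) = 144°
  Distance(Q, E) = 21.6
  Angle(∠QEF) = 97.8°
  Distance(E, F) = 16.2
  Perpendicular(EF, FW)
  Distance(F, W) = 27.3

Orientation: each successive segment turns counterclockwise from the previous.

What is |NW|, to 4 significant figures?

30.79

N is at the origin; NB runs at 127.9° with length 22.8, so B = (-14.01, 17.99). ∠NBL = 95.5° gives BL at -147.6° from the x-axis; with |BL| = 27.7, L = (-37.39, 3.149). ∠BLQ = 63.1° gives LQ at -30.70° from the x-axis; with |LQ| = 17.3, Q = (-22.52, -5.684). ∠LQE = 144.0° gives QE at 5.300° from the x-axis; with |QE| = 21.6, E = (-1.010, -3.688). ∠QEF = 97.8° gives EF at 87.50° from the x-axis; with |EF| = 16.2, F = (-0.3039, 12.50). The perpendicularity gives FW at right angles to EF, so FW runs at 177.5°; with |FW| = 27.3, W = (-27.58, 13.69). Then |NW| = |W − N| = 30.79.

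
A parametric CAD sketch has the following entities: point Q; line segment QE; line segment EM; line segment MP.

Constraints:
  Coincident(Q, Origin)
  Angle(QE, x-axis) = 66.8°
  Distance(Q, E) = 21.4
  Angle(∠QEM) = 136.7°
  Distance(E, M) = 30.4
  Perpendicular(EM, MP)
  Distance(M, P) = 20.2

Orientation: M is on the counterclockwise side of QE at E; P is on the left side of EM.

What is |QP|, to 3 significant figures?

46.3

Q is at the origin; QE runs at 66.8° with length 21.4, so E = 21.4·(cos 66.8°, sin 66.8°) = (8.43, 19.7). ∠QEM = 136.7°, so EM runs at 66.8° + (180° − 136.7°) = 110° from the x-axis; with |EM| = 30.4, M = E + 30.4·(cos 110°, sin 110°) = (-2.02, 48.2). The perpendicularity gives MP at right angles to EM; with |MP| = 20.2 on the left of EM, P = M + 20.2·(-0.939, -0.344) = (-21.0, 41.3). Then |QP| = |P − Q| = 46.3.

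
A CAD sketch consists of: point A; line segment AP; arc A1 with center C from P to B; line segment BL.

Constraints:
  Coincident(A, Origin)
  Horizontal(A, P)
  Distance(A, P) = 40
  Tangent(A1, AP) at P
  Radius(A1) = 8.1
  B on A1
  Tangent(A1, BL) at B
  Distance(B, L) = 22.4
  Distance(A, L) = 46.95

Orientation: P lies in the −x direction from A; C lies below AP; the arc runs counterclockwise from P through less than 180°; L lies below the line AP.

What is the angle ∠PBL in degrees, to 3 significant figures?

119°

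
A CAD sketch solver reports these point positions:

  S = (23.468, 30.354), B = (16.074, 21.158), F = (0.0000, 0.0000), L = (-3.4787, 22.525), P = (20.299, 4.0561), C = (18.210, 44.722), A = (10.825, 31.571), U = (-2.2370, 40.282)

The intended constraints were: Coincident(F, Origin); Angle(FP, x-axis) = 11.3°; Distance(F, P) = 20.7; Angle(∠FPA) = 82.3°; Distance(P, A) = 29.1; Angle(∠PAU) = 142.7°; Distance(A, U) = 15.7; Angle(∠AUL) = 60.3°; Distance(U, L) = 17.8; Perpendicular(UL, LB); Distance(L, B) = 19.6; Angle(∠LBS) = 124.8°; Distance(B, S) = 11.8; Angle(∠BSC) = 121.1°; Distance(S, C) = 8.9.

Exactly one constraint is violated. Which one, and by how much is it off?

Distance(S, C) = 8.9 — off by 6.40.

F = (0.00, 0.00) ✓; FP at 11.30° ✓; |FP| = 20.70 ✓; ∠FPA = 82.30° ✓; |PA| = 29.10 ✓; ∠PAU = 142.7° ✓; |AU| = 15.70 ✓; ∠AUL = 60.30° ✓; |UL| = 17.80 ✓; ∠(UL, LB) = 90.00° ✓; |LB| = 19.60 ✓; ∠LBS = 124.8° ✓; |BS| = 11.80 ✓; ∠BSC = 121.1° ✓; |SC| = 15.30 ✗.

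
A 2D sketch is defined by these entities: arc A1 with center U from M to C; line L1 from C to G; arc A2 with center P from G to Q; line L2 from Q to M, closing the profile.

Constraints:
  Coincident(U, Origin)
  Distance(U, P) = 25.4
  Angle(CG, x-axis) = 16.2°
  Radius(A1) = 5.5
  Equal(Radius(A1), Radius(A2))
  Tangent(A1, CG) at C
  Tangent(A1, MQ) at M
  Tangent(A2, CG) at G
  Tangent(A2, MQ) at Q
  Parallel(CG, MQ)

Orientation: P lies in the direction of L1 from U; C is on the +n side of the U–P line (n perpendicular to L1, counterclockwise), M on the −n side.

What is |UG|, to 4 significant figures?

25.99

The slot axis is L1's direction at 16.2°, so u = (cos 16.2°, sin 16.2°) = (0.9603, 0.2790) and n = (−sin 16.2°, cos 16.2°) = (-0.2790, 0.9603). U is at the origin and P lies 25.4 along u from U, so P = 25.4·u = (24.39, 7.086). Tangency of A1 to both parallel lines with radius 5.5 puts C and M at U ± 5.5·n: C = (-1.534, 5.282), M = (1.534, -5.282). Equal radii place G and Q the same way about P: G = P + 5.5·n = (22.86, 12.37), Q = P − 5.5·n = (25.93, 1.805). Then |UG| = |G − U| = 25.99.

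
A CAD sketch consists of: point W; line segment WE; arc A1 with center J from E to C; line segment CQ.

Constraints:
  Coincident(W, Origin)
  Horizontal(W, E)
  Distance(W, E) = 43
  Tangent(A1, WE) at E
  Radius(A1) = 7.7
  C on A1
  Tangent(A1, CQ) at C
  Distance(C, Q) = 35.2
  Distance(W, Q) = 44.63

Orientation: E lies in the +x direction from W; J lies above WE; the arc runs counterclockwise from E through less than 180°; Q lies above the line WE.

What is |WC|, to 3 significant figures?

50.2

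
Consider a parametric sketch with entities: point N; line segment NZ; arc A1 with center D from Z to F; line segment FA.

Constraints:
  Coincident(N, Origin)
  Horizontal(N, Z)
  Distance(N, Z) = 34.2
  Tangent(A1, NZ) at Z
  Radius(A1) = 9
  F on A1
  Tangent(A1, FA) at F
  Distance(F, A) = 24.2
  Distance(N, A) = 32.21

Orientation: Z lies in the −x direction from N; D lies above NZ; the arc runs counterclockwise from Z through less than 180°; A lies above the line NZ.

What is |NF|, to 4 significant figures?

26.49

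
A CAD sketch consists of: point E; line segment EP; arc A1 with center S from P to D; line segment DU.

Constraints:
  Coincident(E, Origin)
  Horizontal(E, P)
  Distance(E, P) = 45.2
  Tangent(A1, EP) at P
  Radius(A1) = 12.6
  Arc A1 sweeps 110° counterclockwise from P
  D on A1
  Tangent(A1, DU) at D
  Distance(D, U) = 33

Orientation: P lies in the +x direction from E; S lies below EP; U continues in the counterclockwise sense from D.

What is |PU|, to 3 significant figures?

47.9

On A1, P sits at bearing 90° from S; a 110° counterclockwise sweep puts D at bearing 200°, so D = S + 12.6·(cos 200°, sin 200°) = (33.4, -16.9). A1 meets DU tangentially, so SD is at right angles to DU, so DU runs along (−sin 200°, cos 200°); with |DU| = 33.0, U = (44.6, -47.9). Then |PU| = |U − P| = 47.9.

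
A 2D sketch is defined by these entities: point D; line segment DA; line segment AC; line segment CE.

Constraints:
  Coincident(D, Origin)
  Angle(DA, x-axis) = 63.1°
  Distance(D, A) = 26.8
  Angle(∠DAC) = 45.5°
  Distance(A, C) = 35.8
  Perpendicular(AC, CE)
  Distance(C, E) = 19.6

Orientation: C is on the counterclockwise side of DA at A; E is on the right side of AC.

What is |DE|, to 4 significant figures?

42.29

D is at the origin; DA runs at 63.1° with length 26.8, so A = 26.8·(cos 63.1°, sin 63.1°) = (12.13, 23.90). ∠DAC = 45.5°, so AC runs at 63.1° + (180° − 45.5°) = 197.6° from the x-axis; with |AC| = 35.8, C = A + 35.8·(cos 197.6°, sin 197.6°) = (-22.00, 13.08). AC ⟂ CE; with |CE| = 19.6 on the right of AC, E = C + 19.6·(-0.3024, 0.9532) = (-27.93, 31.76). Then |DE| = |E − D| = 42.29.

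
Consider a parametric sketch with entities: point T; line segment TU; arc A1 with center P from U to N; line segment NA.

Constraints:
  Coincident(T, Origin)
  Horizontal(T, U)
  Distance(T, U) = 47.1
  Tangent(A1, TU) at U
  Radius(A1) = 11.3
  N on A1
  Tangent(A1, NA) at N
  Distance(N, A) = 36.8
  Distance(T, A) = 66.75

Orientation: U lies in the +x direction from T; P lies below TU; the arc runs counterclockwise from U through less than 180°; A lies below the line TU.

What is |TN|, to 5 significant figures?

38.683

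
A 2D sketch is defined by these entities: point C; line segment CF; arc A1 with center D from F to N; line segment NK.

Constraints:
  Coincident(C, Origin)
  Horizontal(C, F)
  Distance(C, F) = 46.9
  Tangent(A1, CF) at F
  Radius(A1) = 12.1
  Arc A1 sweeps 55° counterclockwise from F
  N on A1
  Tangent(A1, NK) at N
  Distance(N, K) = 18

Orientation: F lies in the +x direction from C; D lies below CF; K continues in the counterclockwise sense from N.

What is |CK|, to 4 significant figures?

33.27

C is at the origin; CF is horizontal with |CF| = 46.9 and F on the +x side, so F = (46.90, 0.000). A1 meets CF tangentially, so DF is at right angles to CF, so D = F + (0, -12.1) = (46.90, -12.10). On A1, F sits at bearing 90° from D; a 55° counterclockwise sweep puts N at bearing 145°, so N = D + 12.1·(cos 145°, sin 145°) = (36.99, -5.160). The tangent condition forces DN to be normal to NK, so NK runs along (−sin 145°, cos 145°); with |NK| = 18.0, K = (26.66, -19.90). Then |CK| = |K − C| = 33.27.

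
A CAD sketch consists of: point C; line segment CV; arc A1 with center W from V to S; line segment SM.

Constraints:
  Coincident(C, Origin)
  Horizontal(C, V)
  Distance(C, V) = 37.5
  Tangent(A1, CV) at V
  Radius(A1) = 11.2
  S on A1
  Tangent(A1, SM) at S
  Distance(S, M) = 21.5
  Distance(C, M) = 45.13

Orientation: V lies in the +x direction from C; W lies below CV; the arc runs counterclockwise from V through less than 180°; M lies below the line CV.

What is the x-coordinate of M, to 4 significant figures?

29.56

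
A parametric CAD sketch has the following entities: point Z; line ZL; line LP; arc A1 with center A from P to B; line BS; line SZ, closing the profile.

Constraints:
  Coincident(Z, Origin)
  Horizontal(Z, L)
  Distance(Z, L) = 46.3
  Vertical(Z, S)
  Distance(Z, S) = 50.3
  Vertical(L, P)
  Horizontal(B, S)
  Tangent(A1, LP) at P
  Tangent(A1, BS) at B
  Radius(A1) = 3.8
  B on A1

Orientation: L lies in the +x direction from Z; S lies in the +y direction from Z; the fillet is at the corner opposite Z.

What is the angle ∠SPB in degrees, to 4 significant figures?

40.31°

The virtual corner opposite Z is at (46.30, 50.30). Tangency of A1 to LP means the radius AP is perpendicular to LP and tangency of A1 to BS means the radius AB is perpendicular to BS, with radius 3.8, so the center A sits 3.8 in from both sides at A = (42.50, 46.50). That places the tangent points at P = (46.30, 46.50) on LP and B = (42.50, 50.30) on BS. Then cos ∠SPB = PS·PB / (|PS||PB|), giving 40.31°.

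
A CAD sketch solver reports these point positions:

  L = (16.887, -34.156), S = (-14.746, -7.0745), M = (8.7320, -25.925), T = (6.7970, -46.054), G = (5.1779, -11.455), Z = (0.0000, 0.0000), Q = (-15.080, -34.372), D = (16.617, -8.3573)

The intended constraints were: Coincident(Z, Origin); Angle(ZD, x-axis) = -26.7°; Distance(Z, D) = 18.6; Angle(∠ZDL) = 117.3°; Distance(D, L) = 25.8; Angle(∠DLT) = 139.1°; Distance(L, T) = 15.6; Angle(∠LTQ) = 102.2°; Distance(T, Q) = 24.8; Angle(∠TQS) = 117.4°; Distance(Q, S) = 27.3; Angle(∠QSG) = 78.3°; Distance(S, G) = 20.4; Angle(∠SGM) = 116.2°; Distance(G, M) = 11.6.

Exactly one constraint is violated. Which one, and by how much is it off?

Distance(G, M) = 11.6 — off by 3.30.

Z = (0.00, 0.00) ✓; ZD at -26.70° ✓; |ZD| = 18.60 ✓; ∠ZDL = 117.3° ✓; |DL| = 25.80 ✓; ∠DLT = 139.1° ✓; |LT| = 15.60 ✓; ∠LTQ = 102.2° ✓; |TQ| = 24.80 ✓; ∠TQS = 117.4° ✓; |QS| = 27.30 ✓; ∠QSG = 78.30° ✓; |SG| = 20.40 ✓; ∠SGM = 116.2° ✓; |GM| = 14.90 ✗.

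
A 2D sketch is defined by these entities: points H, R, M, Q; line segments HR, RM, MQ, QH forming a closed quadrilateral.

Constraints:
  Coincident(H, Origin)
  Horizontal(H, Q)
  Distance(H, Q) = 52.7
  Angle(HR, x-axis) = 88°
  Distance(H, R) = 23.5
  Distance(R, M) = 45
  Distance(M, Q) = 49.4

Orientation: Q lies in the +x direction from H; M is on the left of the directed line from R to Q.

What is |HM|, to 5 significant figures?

61.358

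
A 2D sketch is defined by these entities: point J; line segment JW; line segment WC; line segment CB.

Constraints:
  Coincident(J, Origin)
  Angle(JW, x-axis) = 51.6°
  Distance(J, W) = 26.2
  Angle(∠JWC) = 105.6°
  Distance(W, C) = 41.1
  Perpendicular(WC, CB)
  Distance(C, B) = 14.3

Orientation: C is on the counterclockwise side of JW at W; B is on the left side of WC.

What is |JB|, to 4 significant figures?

49.37

J is at the origin; JW runs at 51.6° with length 26.2, so W = 26.2·(cos 51.6°, sin 51.6°) = (16.27, 20.53). ∠JWC = 105.6°, so WC runs at 51.6° + (180° − 105.6°) = 126.0° from the x-axis; with |WC| = 41.1, C = W + 41.1·(cos 126.0°, sin 126.0°) = (-7.884, 53.78). WC ⟂ CB; with |CB| = 14.3 on the left of WC, B = C + 14.3·(-0.8090, -0.5878) = (-19.45, 45.38). Then |JB| = |B − J| = 49.37.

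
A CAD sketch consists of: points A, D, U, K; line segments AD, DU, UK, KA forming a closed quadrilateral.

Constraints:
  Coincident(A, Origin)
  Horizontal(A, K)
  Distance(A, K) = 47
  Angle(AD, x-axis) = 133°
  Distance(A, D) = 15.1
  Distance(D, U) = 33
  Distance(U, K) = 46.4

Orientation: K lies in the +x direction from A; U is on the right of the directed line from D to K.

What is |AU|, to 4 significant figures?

19.01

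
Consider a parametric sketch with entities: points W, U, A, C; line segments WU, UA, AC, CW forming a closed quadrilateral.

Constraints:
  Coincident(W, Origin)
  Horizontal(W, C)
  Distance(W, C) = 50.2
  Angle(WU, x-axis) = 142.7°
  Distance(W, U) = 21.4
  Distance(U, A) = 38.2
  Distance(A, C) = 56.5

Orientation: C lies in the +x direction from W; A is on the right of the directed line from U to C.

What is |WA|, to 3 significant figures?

22.1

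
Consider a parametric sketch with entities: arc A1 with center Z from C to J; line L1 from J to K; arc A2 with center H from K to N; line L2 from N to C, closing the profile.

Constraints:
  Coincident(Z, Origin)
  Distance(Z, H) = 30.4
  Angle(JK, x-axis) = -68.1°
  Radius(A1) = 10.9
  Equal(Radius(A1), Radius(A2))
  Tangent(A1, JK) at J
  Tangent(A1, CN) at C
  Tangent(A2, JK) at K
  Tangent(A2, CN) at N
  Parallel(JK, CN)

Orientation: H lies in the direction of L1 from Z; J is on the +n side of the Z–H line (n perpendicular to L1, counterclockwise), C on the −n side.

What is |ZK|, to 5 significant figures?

32.295

Tangency of A1 to both parallel lines with radius 10.9 puts J and C at Z ± 10.9·n: J = (10.113, 4.0656), C = (-10.113, -4.0656). Equal radii place K and N the same way about H: K = H + 10.9·n = (21.452, -24.141), N = H − 10.9·n = (1.2254, -32.272). Then |ZK| = |K − Z| = 32.295.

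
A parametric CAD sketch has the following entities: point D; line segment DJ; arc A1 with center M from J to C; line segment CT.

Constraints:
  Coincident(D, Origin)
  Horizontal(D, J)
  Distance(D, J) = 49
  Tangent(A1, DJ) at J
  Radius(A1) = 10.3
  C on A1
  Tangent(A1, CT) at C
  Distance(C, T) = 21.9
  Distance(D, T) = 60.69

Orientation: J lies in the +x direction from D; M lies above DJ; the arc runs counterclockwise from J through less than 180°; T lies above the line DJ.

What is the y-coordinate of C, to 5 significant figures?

14.318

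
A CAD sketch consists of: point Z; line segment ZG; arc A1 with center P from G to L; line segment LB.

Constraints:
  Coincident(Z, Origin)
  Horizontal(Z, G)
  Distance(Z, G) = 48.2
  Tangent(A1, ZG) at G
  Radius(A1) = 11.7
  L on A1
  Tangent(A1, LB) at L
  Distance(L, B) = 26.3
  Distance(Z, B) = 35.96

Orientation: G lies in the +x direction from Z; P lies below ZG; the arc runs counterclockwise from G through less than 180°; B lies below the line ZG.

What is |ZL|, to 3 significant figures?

38.8

Z is at the origin; ZG is horizontal with |ZG| = 48.2 and G on the +x side, so G = (48.2, 0.00). A1 meets ZG tangentially, so PG is at right angles to ZG, so P = G + (0, -11.7) = (48.2, -11.7). Since PL ⟂ LB (tangency), |PB| = √(11.7² + 26.3²) = 28.8 regardless of where L sits on A1. So B lies on both circle(Z, 35.96) and circle(P, 28.8); the below-ZG intersection is B = (23.8, -27.0). L is the foot of the tangent from B: L = (38.5, -5.16).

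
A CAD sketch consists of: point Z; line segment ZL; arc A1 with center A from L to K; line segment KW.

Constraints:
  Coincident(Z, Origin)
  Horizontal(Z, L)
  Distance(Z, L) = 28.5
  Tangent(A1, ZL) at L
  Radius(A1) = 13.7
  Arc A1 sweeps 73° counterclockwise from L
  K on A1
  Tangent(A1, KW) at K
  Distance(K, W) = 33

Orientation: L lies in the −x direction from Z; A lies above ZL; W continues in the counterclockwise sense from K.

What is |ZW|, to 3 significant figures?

41.7

Z is at the origin; Z and L share the same y with |ZL| = 28.5 and L on the −x side, so L = (-28.5, 0.00). Since A1 is tangent to ZL there, AL ⟂ ZL, so A = L + (0, 13.7) = (-28.5, 13.7). On A1, L sits at bearing -90° from A; a 73° counterclockwise sweep puts K at bearing -17°, so K = A + 13.7·(cos -17°, sin -17°) = (-15.4, 9.69). Tangency of A1 to KW means the radius AK is perpendicular to KW, so KW runs along (−sin -17°, cos -17°); with |KW| = 33.0, W = (-5.75, 41.3). Then |ZW| = |W − Z| = 41.7.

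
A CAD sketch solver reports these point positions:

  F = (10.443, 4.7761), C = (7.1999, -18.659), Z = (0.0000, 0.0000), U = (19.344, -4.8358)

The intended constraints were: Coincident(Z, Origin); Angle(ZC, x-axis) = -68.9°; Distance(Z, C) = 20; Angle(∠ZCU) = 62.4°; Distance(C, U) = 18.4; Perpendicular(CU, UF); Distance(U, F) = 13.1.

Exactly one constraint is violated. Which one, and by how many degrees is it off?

Perpendicular(CU, UF) — off by 5.90°.

Z = (0.00, 0.00) ✓; ZC at -68.90° ✓; |ZC| = 20.00 ✓; ∠ZCU = 62.40° ✓; |CU| = 18.40 ✓; ∠(CU, UF) = 84.10° ✗; |UF| = 13.10 ✓.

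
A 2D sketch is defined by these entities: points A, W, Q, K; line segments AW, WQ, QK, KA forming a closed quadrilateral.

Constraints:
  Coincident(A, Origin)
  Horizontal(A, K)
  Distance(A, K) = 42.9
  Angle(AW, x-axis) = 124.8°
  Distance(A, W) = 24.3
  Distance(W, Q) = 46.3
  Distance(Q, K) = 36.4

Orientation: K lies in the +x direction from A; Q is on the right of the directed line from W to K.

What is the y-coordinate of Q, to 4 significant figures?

-18.68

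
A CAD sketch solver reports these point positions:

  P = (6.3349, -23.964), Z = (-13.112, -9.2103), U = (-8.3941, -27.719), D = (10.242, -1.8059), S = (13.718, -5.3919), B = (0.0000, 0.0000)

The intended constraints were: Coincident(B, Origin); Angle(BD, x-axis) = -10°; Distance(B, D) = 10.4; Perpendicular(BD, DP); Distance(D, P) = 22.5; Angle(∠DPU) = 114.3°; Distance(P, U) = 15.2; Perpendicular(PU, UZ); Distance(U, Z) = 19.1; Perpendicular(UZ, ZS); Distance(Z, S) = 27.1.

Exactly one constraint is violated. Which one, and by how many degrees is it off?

Perpendicular(UZ, ZS) — off by 6.20°.

B = (0.00, 0.00) ✓; BD at -10.00° ✓; |BD| = 10.40 ✓; ∠(BD, DP) = 90.00° ✓; |DP| = 22.50 ✓; ∠DPU = 114.3° ✓; |PU| = 15.20 ✓; ∠(PU, UZ) = 90.00° ✓; |UZ| = 19.10 ✓; ∠(UZ, ZS) = 96.20° ✗; |ZS| = 27.10 ✓.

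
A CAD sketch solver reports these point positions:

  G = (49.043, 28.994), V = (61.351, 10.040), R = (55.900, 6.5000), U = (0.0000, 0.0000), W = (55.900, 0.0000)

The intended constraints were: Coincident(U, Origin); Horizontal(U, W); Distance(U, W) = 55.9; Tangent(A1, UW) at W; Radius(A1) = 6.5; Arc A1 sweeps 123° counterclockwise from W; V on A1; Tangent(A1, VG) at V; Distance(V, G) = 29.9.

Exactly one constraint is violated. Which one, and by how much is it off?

Distance(V, G) = 29.9 — off by 7.30.

U = (0.00, 0.00) ✓; U.y = 0.00, W.y = 0.00 ✓; |UW| = 55.90 ✓; ∠(RW, WU) = 90.00° ✓; |RW| = 6.500 ✓; bearing(R→V) − bearing(R→W) = 123.0° ✓; |RV| = 6.500 ✓; ∠(RV, VG) = 90.00° ✓; |VG| = 22.60 ✗.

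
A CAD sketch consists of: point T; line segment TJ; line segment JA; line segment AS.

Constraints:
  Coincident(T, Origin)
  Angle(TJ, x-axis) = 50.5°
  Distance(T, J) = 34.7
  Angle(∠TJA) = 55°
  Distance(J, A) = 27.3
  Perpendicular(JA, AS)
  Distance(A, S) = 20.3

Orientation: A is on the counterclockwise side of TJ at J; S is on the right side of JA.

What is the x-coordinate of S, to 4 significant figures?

-3.551

T is at the origin; TJ runs at 50.5° with length 34.7, so J = 34.7·(cos 50.5°, sin 50.5°) = (22.07, 26.78). ∠TJA = 55.0°, so JA runs at 50.5° + (180° − 55.0°) = 175.5° from the x-axis; with |JA| = 27.3, A = J + 27.3·(cos 175.5°, sin 175.5°) = (-5.144, 28.92). The perpendicularity gives AS at right angles to JA; with |AS| = 20.3 on the right of JA, S = A + 20.3·(0.07846, 0.9969) = (-3.551, 49.15). So S.x = -3.551.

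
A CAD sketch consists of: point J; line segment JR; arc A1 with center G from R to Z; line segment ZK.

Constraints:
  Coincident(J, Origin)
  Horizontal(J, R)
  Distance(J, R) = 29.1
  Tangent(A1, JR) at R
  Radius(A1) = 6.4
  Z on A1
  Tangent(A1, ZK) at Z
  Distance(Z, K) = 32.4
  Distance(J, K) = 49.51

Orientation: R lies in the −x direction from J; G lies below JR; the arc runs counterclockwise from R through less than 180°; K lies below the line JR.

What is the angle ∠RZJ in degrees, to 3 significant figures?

37.9°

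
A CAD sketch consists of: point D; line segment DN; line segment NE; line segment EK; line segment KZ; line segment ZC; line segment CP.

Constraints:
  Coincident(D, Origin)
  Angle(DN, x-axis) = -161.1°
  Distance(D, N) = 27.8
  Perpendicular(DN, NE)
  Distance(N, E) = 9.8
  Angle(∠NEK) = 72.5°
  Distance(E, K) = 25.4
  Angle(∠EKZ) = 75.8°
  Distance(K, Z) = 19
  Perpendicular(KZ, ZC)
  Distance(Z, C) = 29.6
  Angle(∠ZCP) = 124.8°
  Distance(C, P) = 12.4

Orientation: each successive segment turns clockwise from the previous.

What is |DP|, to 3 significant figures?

41.8

D is at the origin; DN runs at -161.1° with length 27.8, so N = (-26.3, -9.00). DN is perpendicular to NE, so NE runs at 109°; with |NE| = 9.8, E = (-29.5, 0.267). ∠NEK = 72.5° gives EK at 1.40° from the x-axis; with |EK| = 25.4, K = (-4.08, 0.887). ∠EKZ = 75.8° gives KZ at -103° from the x-axis; with |KZ| = 19.0, Z = (-8.29, -17.6). KZ is perpendicular to ZC, so ZC runs at 167°; with |ZC| = 29.6, C = (-37.2, -11.1). ∠ZCP = 124.8° gives CP at 112° from the x-axis; with |CP| = 12.4, P = (-41.8, 0.414). Then |DP| = |P − D| = 41.8.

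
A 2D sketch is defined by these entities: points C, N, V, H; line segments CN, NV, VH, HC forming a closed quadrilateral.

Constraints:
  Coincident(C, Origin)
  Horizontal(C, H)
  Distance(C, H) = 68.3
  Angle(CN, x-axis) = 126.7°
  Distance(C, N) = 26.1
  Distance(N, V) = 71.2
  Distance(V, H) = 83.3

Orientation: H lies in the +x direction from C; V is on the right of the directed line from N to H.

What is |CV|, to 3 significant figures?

48.4

Checks: |NV| = 71.20 ✓; |VH| = 83.30 ✓.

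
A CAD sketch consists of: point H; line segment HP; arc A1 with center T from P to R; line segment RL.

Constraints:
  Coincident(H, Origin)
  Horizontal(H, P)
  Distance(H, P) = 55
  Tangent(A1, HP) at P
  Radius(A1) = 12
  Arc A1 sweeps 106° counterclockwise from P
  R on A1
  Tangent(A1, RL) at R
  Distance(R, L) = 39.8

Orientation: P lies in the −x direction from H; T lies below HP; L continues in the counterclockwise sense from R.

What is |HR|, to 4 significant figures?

68.27

A1 meets HP tangentially, so TP is at right angles to HP, so T = P + (0, -12) = (-55.00, -12.00). On A1, P sits at bearing 90° from T; a 106° counterclockwise sweep puts R at bearing 196°, so R = T + 12.0·(cos 196°, sin 196°) = (-66.54, -15.31). Then |HR| = |R − H| = 68.27.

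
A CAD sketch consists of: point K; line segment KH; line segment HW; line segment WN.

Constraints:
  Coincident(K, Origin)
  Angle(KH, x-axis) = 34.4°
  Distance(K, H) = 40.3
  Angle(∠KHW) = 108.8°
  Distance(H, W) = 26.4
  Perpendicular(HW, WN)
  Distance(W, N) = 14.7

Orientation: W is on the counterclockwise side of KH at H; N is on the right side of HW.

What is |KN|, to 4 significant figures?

65.91

K is at the origin; KH runs at 34.4° with length 40.3, so H = 40.3·(cos 34.4°, sin 34.4°) = (33.25, 22.77). ∠KHW = 108.8°, so HW runs at 34.4° + (180° − 108.8°) = 105.6° from the x-axis; with |HW| = 26.4, W = H + 26.4·(cos 105.6°, sin 105.6°) = (26.15, 48.20). HW is perpendicular to WN; with |WN| = 14.7 on the right of HW, N = W + 14.7·(0.9632, 0.2689) = (40.31, 52.15). Then |KN| = |N − K| = 65.91.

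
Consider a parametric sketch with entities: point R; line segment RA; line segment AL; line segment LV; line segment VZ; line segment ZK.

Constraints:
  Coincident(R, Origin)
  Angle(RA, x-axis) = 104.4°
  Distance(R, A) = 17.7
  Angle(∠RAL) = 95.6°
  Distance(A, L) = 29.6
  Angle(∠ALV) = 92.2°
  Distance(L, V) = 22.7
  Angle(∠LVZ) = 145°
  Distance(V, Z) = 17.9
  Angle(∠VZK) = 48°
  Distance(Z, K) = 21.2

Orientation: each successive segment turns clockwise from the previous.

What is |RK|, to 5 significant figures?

16.947

∠LVZ = 145.0° gives VZ at -102.80° from the x-axis; with |VZ| = 17.9, Z = (28.024, -11.205). ∠VZK = 48.0° gives ZK at 125.20° from the x-axis; with |ZK| = 21.2, K = (15.804, 6.1188). Then |RK| = |K − R| = 16.947.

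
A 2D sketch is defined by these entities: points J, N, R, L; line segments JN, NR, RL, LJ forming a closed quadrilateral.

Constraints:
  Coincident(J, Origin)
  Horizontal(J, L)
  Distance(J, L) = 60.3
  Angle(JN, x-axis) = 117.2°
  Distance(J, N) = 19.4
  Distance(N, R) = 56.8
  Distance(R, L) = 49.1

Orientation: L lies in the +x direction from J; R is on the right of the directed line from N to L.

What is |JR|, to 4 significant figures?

37.54

Checks: |NR| = 56.80 ✓; |RL| = 49.10 ✓.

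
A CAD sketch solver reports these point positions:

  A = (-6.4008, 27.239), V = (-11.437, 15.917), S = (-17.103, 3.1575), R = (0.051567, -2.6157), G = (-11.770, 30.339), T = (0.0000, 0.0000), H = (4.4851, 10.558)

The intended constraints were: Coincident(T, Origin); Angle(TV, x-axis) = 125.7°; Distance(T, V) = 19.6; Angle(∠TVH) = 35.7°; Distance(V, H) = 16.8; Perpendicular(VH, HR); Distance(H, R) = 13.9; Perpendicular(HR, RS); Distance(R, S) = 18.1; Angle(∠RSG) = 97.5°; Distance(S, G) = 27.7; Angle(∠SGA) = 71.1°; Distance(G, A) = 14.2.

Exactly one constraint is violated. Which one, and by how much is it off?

Distance(G, A) = 14.2 — off by 8.00.

T = (0.00, 0.00) ✓; TV at 125.7° ✓; |TV| = 19.60 ✓; ∠TVH = 35.70° ✓; |VH| = 16.80 ✓; ∠(VH, HR) = 90.00° ✓; |HR| = 13.90 ✓; ∠(HR, RS) = 90.00° ✓; |RS| = 18.10 ✓; ∠RSG = 97.50° ✓; |SG| = 27.70 ✓; ∠SGA = 71.10° ✓; |GA| = 6.200 ✗.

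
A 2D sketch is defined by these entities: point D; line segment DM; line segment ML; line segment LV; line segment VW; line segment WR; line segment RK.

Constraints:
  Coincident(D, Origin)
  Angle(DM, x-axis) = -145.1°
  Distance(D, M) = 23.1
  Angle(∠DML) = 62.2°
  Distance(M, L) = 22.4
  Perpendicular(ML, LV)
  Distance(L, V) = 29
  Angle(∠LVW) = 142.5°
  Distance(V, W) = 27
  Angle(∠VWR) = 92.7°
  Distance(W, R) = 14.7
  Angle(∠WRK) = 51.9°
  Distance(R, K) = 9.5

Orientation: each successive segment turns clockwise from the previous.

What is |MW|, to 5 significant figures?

50.772

ML ⟂ LV, so LV runs at 7.1000°; with |LV| = 29.0, V = (7.0634, 12.596). ∠LVW = 142.5° gives VW at -30.400° from the x-axis; with |VW| = 27.0, W = (30.351, -1.0668). Then |MW| = |W − M| = 50.772.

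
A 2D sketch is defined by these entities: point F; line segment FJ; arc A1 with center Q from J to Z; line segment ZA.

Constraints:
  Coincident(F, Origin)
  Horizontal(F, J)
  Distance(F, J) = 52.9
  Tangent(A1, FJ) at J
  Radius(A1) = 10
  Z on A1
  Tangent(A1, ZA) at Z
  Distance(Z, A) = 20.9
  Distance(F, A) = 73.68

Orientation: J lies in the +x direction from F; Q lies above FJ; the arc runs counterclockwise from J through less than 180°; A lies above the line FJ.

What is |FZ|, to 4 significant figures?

62.88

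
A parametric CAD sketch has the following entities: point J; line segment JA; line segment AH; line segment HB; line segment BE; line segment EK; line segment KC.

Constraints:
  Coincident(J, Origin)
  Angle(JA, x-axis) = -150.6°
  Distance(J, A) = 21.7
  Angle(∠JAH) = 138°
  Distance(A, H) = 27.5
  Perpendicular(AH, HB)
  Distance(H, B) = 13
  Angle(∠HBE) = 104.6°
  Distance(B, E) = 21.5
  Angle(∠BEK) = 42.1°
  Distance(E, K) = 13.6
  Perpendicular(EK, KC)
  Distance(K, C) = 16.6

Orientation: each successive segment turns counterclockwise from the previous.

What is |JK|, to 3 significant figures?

31.2

J is at the origin; JA runs at -150.6° with length 21.7, so A = (-18.9, -10.7). ∠JAH = 138.0° gives AH at -109° from the x-axis; with |AH| = 27.5, H = (-27.7, -36.7). AH ⟂ HB, so HB runs at -18.6°; with |HB| = 13.0, B = (-15.4, -40.9). ∠HBE = 104.6° gives BE at 56.8° from the x-axis; with |BE| = 21.5, E = (-3.58, -22.9). ∠BEK = 42.1° gives EK at -165° from the x-axis; with |EK| = 13.6, K = (-16.7, -26.3). Then |JK| = |K − J| = 31.2.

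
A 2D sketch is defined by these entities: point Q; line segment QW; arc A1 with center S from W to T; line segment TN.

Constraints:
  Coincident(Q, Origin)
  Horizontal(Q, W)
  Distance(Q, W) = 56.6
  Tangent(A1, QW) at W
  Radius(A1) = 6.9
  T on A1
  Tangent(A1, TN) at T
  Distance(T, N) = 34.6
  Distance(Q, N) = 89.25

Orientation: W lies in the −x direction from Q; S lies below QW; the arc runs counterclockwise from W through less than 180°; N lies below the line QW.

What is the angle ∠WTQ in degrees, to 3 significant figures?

22.2°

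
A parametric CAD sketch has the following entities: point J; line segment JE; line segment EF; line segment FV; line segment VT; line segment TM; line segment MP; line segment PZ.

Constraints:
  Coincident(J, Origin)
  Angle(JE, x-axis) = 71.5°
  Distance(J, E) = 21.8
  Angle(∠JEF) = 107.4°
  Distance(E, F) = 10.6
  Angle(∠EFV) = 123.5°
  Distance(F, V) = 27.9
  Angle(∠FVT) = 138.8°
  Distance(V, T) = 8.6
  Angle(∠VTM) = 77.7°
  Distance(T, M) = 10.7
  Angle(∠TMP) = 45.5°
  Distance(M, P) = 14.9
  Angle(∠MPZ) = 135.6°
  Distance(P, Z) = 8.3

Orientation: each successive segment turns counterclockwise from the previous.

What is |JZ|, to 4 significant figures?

42.76

J is at the origin; JE runs at 71.5° with length 21.8, so E = (6.917, 20.67). ∠JEF = 107.4° gives EF at 144.1° from the x-axis; with |EF| = 10.6, F = (-1.669, 26.89). ∠EFV = 123.5° gives FV at -159.4° from the x-axis; with |FV| = 27.9, V = (-27.79, 17.07). ∠FVT = 138.8° gives VT at -118.2° from the x-axis; with |VT| = 8.6, T = (-31.85, 9.493). ∠VTM = 77.7° gives TM at -15.90° from the x-axis; with |TM| = 10.7, M = (-21.56, 6.562). ∠TMP = 45.5° gives MP at 118.6° from the x-axis; with |MP| = 14.9, P = (-28.69, 19.64). ∠MPZ = 135.6° gives PZ at 163.0° from the x-axis; with |PZ| = 8.3, Z = (-36.63, 22.07). Then |JZ| = |Z − J| = 42.76.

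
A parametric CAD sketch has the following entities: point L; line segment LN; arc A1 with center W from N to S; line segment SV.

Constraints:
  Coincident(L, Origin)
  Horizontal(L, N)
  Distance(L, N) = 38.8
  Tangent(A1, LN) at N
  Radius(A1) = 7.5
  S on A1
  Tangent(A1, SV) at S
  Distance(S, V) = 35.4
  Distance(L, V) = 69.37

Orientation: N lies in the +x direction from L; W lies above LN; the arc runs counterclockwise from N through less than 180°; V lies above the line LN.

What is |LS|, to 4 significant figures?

46.12

Checks: |WS| = 7.500 ✓; ∠(WS, SV) = 90.00° ✓; |SV| = 35.40 ✓; |LV| = 69.37 ✓.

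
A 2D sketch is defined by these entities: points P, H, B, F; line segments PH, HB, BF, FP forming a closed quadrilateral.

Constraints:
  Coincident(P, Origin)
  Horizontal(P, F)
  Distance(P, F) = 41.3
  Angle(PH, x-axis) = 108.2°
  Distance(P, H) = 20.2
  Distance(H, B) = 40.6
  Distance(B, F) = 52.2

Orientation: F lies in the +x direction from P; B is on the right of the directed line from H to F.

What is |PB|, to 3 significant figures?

22.3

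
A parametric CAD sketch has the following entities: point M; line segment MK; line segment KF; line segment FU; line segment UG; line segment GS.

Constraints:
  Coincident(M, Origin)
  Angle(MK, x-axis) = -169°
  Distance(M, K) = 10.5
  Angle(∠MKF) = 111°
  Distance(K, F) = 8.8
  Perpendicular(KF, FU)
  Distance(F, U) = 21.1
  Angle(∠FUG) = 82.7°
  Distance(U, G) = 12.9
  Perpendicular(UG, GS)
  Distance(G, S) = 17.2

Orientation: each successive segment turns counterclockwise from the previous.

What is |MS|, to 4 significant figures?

7.656

M is at the origin; MK runs at -169.0° with length 10.5, so K = (-10.31, -2.003). ∠MKF = 111.0° gives KF at -100.0° from the x-axis; with |KF| = 8.8, F = (-11.84, -10.67). KF is perpendicular to FU, so FU runs at -10.00°; with |FU| = 21.1, U = (8.944, -14.33). ∠FUG = 82.7° gives UG at 87.30° from the x-axis; with |UG| = 12.9, G = (9.552, -1.448). UG is perpendicular to GS, so GS runs at 177.3°; with |GS| = 17.2, S = (-7.629, -0.6379). Then |MS| = |S − M| = 7.656.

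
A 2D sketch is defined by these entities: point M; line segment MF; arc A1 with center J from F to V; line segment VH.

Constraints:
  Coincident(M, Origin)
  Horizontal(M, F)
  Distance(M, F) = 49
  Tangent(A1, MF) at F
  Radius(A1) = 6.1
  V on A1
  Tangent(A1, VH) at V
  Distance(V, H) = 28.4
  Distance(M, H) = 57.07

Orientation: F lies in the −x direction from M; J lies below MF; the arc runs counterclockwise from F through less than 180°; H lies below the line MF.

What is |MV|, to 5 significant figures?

55.347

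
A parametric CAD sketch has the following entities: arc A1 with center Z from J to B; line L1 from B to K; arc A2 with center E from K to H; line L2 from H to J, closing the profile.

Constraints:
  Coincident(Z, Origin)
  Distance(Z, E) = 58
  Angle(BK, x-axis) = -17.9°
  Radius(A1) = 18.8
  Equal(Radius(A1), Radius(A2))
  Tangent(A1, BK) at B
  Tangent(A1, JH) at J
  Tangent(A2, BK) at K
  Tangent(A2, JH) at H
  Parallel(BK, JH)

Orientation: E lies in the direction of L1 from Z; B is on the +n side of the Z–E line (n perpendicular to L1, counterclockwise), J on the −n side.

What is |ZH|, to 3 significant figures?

61.0

The slot axis is L1's direction at -17.9°, so u = (cos -17.9°, sin -17.9°) = (0.952, -0.307) and n = (−sin -17.9°, cos -17.9°) = (0.307, 0.952). Z is at the origin and E lies 58.0 along u from Z, so E = 58.0·u = (55.2, -17.8). Tangency of A1 to both parallel lines with radius 18.8 puts B and J at Z ± 18.8·n: B = (5.78, 17.9), J = (-5.78, -17.9). Equal radii place K and H the same way about E: K = E + 18.8·n = (61.0, 0.0633), H = E − 18.8·n = (49.4, -35.7). Then |ZH| = |H − Z| = 61.0.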